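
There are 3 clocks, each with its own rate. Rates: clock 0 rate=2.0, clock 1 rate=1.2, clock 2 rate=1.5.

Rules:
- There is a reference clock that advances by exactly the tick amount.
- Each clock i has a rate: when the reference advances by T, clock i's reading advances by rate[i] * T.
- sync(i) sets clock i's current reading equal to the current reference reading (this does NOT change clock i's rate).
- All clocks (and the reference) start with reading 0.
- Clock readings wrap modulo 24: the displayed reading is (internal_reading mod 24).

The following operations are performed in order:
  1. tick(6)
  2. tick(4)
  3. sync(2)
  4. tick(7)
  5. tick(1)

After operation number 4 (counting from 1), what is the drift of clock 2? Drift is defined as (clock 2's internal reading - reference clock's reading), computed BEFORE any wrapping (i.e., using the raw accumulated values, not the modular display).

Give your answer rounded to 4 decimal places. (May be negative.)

Answer: 3.5000

Derivation:
After op 1 tick(6): ref=6.0000 raw=[12.0000 7.2000 9.0000]
After op 2 tick(4): ref=10.0000 raw=[20.0000 12.0000 15.0000]
After op 3 sync(2): ref=10.0000 raw=[20.0000 12.0000 10.0000]
After op 4 tick(7): ref=17.0000 raw=[34.0000 20.4000 20.5000]
Drift of clock 2 after op 4: 20.5000 - 17.0000 = 3.5000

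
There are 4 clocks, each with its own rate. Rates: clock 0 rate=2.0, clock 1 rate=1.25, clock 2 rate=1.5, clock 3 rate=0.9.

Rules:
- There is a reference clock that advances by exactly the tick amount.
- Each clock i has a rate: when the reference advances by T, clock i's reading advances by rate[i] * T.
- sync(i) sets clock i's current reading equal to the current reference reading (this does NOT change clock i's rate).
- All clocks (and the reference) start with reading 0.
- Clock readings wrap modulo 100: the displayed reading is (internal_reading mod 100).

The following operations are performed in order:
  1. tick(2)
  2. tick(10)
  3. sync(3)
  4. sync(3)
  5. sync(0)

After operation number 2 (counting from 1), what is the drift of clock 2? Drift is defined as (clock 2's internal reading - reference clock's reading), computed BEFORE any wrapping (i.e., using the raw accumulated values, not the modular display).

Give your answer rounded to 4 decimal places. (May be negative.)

Answer: 6.0000

Derivation:
After op 1 tick(2): ref=2.0000 raw=[4.0000 2.5000 3.0000 1.8000]
After op 2 tick(10): ref=12.0000 raw=[24.0000 15.0000 18.0000 10.8000]
Drift of clock 2 after op 2: 18.0000 - 12.0000 = 6.0000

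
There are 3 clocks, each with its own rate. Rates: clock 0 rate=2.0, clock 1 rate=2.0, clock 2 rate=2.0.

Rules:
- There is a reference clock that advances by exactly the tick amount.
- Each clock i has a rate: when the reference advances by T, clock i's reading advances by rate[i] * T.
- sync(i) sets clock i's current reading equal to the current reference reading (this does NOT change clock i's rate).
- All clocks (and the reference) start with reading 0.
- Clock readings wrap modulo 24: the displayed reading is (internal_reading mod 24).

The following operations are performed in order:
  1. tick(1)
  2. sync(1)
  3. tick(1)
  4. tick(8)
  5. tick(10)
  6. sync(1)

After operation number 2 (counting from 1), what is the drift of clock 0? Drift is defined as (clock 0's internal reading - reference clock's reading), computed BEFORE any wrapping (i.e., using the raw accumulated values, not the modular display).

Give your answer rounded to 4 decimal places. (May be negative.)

Answer: 1.0000

Derivation:
After op 1 tick(1): ref=1.0000 raw=[2.0000 2.0000 2.0000]
After op 2 sync(1): ref=1.0000 raw=[2.0000 1.0000 2.0000]
Drift of clock 0 after op 2: 2.0000 - 1.0000 = 1.0000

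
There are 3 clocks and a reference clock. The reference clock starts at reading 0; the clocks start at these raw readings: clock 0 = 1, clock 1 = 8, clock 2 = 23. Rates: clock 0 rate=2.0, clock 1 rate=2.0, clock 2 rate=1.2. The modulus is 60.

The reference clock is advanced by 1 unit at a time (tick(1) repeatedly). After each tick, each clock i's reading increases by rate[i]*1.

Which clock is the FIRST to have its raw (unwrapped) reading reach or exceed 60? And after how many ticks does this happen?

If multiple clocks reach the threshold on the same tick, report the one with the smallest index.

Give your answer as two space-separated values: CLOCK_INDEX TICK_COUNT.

clock 0: start=1, rate=2.0, needs 60-1 = 59; ticks = ceil(59/2.0) = ceil(29.5000) = 30; reading at tick 30 = 1 + 2.0*30 = 61.0000
clock 1: start=8, rate=2.0, needs 60-8 = 52; ticks = ceil(52/2.0) = ceil(26.0000) = 26; reading at tick 26 = 8 + 2.0*26 = 60.0000
clock 2: start=23, rate=1.2, needs 60-23 = 37; ticks = ceil(37/1.2) = ceil(30.8333) = 31; reading at tick 31 = 23 + 1.2*31 = 60.2000
Minimum tick count = 26; winners = [1]; smallest index = 1

Answer: 1 26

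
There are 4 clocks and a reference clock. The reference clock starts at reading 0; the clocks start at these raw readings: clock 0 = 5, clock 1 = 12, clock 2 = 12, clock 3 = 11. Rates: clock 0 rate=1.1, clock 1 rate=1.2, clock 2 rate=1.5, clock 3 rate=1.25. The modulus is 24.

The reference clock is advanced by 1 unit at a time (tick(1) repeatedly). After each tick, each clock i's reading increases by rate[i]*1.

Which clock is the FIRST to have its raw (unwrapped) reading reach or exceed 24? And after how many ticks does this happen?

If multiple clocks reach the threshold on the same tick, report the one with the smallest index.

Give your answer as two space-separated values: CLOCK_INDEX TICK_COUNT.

clock 0: start=5, rate=1.1, needs 24-5 = 19; ticks = ceil(19/1.1) = ceil(17.2727) = 18; reading at tick 18 = 5 + 1.1*18 = 24.8000
clock 1: start=12, rate=1.2, needs 24-12 = 12; ticks = ceil(12/1.2) = ceil(10.0000) = 10; reading at tick 10 = 12 + 1.2*10 = 24.0000
clock 2: start=12, rate=1.5, needs 24-12 = 12; ticks = ceil(12/1.5) = ceil(8.0000) = 8; reading at tick 8 = 12 + 1.5*8 = 24.0000
clock 3: start=11, rate=1.25, needs 24-11 = 13; ticks = ceil(13/1.25) = ceil(10.4000) = 11; reading at tick 11 = 11 + 1.25*11 = 24.7500
Minimum tick count = 8; winners = [2]; smallest index = 2

Answer: 2 8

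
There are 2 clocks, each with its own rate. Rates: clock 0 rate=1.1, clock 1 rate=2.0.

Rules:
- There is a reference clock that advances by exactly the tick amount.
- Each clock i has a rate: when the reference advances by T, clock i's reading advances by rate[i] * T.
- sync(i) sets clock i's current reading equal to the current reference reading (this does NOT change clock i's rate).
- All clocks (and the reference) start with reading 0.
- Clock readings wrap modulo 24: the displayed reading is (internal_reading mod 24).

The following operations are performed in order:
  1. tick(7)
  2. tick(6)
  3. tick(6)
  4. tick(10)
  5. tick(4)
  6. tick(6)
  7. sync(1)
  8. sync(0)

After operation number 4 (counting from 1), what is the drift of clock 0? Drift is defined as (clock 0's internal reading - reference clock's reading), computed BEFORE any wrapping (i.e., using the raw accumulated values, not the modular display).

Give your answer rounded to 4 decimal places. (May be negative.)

Answer: 2.9000

Derivation:
After op 1 tick(7): ref=7.0000 raw=[7.7000 14.0000]
After op 2 tick(6): ref=13.0000 raw=[14.3000 26.0000]
After op 3 tick(6): ref=19.0000 raw=[20.9000 38.0000]
After op 4 tick(10): ref=29.0000 raw=[31.9000 58.0000]
Drift of clock 0 after op 4: 31.9000 - 29.0000 = 2.9000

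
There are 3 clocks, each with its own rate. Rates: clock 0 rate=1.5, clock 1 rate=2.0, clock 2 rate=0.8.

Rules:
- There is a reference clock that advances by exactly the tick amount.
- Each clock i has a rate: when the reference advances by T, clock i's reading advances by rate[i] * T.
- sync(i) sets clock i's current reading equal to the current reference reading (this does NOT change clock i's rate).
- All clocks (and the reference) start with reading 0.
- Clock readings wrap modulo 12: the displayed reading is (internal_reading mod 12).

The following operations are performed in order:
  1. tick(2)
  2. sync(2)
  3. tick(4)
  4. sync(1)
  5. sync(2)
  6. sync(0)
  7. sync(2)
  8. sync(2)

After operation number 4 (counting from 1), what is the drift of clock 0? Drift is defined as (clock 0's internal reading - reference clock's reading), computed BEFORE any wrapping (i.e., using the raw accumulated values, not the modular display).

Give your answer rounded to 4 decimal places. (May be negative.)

After op 1 tick(2): ref=2.0000 raw=[3.0000 4.0000 1.6000]
After op 2 sync(2): ref=2.0000 raw=[3.0000 4.0000 2.0000]
After op 3 tick(4): ref=6.0000 raw=[9.0000 12.0000 5.2000]
After op 4 sync(1): ref=6.0000 raw=[9.0000 6.0000 5.2000]
Drift of clock 0 after op 4: 9.0000 - 6.0000 = 3.0000

Answer: 3.0000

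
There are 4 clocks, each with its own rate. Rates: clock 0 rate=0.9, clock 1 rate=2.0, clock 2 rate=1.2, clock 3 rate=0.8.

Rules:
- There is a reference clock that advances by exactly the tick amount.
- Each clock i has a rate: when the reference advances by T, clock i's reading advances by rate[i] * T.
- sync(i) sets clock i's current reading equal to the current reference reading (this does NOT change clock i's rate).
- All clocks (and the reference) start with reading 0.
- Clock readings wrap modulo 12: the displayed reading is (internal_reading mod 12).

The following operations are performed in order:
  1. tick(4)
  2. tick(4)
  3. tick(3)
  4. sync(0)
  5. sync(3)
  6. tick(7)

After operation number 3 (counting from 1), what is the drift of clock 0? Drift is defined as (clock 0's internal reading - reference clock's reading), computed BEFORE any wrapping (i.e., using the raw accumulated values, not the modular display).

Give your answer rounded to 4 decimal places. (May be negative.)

After op 1 tick(4): ref=4.0000 raw=[3.6000 8.0000 4.8000 3.2000]
After op 2 tick(4): ref=8.0000 raw=[7.2000 16.0000 9.6000 6.4000]
After op 3 tick(3): ref=11.0000 raw=[9.9000 22.0000 13.2000 8.8000]
Drift of clock 0 after op 3: 9.9000 - 11.0000 = -1.1000

Answer: -1.1000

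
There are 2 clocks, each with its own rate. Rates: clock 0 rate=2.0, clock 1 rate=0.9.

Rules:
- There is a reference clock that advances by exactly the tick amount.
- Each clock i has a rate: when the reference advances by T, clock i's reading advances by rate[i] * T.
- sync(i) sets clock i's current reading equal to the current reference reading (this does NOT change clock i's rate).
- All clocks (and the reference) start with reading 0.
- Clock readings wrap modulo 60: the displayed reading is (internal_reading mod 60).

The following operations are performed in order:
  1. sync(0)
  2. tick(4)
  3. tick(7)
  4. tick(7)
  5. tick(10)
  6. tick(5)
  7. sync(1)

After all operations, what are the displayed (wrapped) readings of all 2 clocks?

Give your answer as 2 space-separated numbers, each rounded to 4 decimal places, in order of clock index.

Answer: 6.0000 33.0000

Derivation:
After op 1 sync(0): ref=0.0000 raw=[0.0000 0.0000]
After op 2 tick(4): ref=4.0000 raw=[8.0000 3.6000]
After op 3 tick(7): ref=11.0000 raw=[22.0000 9.9000]
After op 4 tick(7): ref=18.0000 raw=[36.0000 16.2000]
After op 5 tick(10): ref=28.0000 raw=[56.0000 25.2000]
After op 6 tick(5): ref=33.0000 raw=[66.0000 29.7000]
After op 7 sync(1): ref=33.0000 raw=[66.0000 33.0000]
Wrap final raw readings (mod 60): 66.0000 mod 60 = 6.0000; 33.0000 mod 60 = 33.0000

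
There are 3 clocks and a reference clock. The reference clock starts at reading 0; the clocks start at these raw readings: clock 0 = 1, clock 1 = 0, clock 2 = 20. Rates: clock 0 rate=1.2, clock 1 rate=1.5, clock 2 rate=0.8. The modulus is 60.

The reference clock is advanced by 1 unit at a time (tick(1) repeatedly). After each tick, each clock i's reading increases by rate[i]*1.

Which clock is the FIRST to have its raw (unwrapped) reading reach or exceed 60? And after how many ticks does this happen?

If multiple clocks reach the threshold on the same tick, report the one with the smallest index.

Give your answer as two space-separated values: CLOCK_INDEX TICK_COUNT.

clock 0: start=1, rate=1.2, needs 60-1 = 59; ticks = ceil(59/1.2) = ceil(49.1667) = 50; reading at tick 50 = 1 + 1.2*50 = 61.0000
clock 1: start=0, rate=1.5, needs 60-0 = 60; ticks = ceil(60/1.5) = ceil(40.0000) = 40; reading at tick 40 = 0 + 1.5*40 = 60.0000
clock 2: start=20, rate=0.8, needs 60-20 = 40; ticks = ceil(40/0.8) = ceil(50.0000) = 50; reading at tick 50 = 20 + 0.8*50 = 60.0000
Minimum tick count = 40; winners = [1]; smallest index = 1

Answer: 1 40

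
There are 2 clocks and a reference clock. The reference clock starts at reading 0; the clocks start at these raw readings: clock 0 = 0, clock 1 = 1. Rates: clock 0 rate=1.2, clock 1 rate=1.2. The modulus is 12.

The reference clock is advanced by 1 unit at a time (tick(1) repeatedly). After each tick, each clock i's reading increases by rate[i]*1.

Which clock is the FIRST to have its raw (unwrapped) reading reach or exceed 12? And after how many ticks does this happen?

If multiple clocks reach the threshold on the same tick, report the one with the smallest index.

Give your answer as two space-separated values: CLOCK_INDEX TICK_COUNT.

clock 0: start=0, rate=1.2, needs 12-0 = 12; ticks = ceil(12/1.2) = ceil(10.0000) = 10; reading at tick 10 = 0 + 1.2*10 = 12.0000
clock 1: start=1, rate=1.2, needs 12-1 = 11; ticks = ceil(11/1.2) = ceil(9.1667) = 10; reading at tick 10 = 1 + 1.2*10 = 13.0000
Minimum tick count = 10; winners = [0, 1]; smallest index = 0

Answer: 0 10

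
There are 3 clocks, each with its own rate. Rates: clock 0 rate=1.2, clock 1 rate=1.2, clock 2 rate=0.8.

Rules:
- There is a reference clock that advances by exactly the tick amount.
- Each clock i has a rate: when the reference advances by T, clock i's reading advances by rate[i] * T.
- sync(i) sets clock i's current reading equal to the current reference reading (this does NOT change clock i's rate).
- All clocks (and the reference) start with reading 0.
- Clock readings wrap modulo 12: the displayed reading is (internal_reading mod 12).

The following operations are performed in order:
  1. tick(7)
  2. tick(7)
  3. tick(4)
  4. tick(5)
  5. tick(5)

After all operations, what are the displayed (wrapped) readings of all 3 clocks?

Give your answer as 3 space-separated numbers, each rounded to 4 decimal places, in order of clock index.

After op 1 tick(7): ref=7.0000 raw=[8.4000 8.4000 5.6000]
After op 2 tick(7): ref=14.0000 raw=[16.8000 16.8000 11.2000]
After op 3 tick(4): ref=18.0000 raw=[21.6000 21.6000 14.4000]
After op 4 tick(5): ref=23.0000 raw=[27.6000 27.6000 18.4000]
After op 5 tick(5): ref=28.0000 raw=[33.6000 33.6000 22.4000]
Wrap final raw readings (mod 12): 33.6000 mod 12 = 9.6000; 33.6000 mod 12 = 9.6000; 22.4000 mod 12 = 10.4000

Answer: 9.6000 9.6000 10.4000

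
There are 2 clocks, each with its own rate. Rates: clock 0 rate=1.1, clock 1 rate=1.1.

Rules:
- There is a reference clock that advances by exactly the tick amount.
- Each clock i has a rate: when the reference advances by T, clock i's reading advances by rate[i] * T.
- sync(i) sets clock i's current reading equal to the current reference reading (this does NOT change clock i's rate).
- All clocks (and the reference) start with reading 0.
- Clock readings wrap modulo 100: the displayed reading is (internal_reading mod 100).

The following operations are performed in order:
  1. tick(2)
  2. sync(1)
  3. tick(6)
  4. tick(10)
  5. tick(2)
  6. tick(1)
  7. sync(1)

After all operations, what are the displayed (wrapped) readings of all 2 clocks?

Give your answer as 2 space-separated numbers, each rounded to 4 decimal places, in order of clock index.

After op 1 tick(2): ref=2.0000 raw=[2.2000 2.2000]
After op 2 sync(1): ref=2.0000 raw=[2.2000 2.0000]
After op 3 tick(6): ref=8.0000 raw=[8.8000 8.6000]
After op 4 tick(10): ref=18.0000 raw=[19.8000 19.6000]
After op 5 tick(2): ref=20.0000 raw=[22.0000 21.8000]
After op 6 tick(1): ref=21.0000 raw=[23.1000 22.9000]
After op 7 sync(1): ref=21.0000 raw=[23.1000 21.0000]
Wrap final raw readings (mod 100): 23.1000 mod 100 = 23.1000; 21.0000 mod 100 = 21.0000

Answer: 23.1000 21.0000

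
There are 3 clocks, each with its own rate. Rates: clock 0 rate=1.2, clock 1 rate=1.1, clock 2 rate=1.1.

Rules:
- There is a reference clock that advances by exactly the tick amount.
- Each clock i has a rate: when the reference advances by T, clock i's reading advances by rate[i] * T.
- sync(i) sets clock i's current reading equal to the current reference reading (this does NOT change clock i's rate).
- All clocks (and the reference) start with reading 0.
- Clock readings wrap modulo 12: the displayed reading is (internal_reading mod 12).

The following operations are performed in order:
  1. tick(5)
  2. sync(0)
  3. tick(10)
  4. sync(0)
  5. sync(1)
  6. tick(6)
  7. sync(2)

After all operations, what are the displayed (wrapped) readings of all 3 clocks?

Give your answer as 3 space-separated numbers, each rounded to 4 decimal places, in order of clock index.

Answer: 10.2000 9.6000 9.0000

Derivation:
After op 1 tick(5): ref=5.0000 raw=[6.0000 5.5000 5.5000]
After op 2 sync(0): ref=5.0000 raw=[5.0000 5.5000 5.5000]
After op 3 tick(10): ref=15.0000 raw=[17.0000 16.5000 16.5000]
After op 4 sync(0): ref=15.0000 raw=[15.0000 16.5000 16.5000]
After op 5 sync(1): ref=15.0000 raw=[15.0000 15.0000 16.5000]
After op 6 tick(6): ref=21.0000 raw=[22.2000 21.6000 23.1000]
After op 7 sync(2): ref=21.0000 raw=[22.2000 21.6000 21.0000]
Wrap final raw readings (mod 12): 22.2000 mod 12 = 10.2000; 21.6000 mod 12 = 9.6000; 21.0000 mod 12 = 9.0000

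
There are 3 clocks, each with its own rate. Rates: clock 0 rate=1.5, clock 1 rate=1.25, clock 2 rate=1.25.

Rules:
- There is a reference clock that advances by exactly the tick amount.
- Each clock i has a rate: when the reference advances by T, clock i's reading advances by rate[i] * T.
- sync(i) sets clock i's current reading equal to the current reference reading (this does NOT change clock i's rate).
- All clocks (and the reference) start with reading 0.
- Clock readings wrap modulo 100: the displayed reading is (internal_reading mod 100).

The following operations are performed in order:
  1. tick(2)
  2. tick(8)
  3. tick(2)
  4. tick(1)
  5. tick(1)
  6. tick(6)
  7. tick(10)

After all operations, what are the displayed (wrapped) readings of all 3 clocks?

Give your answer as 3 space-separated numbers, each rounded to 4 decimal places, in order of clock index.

Answer: 45.0000 37.5000 37.5000

Derivation:
After op 1 tick(2): ref=2.0000 raw=[3.0000 2.5000 2.5000]
After op 2 tick(8): ref=10.0000 raw=[15.0000 12.5000 12.5000]
After op 3 tick(2): ref=12.0000 raw=[18.0000 15.0000 15.0000]
After op 4 tick(1): ref=13.0000 raw=[19.5000 16.2500 16.2500]
After op 5 tick(1): ref=14.0000 raw=[21.0000 17.5000 17.5000]
After op 6 tick(6): ref=20.0000 raw=[30.0000 25.0000 25.0000]
After op 7 tick(10): ref=30.0000 raw=[45.0000 37.5000 37.5000]
Wrap final raw readings (mod 100): 45.0000 mod 100 = 45.0000; 37.5000 mod 100 = 37.5000; 37.5000 mod 100 = 37.5000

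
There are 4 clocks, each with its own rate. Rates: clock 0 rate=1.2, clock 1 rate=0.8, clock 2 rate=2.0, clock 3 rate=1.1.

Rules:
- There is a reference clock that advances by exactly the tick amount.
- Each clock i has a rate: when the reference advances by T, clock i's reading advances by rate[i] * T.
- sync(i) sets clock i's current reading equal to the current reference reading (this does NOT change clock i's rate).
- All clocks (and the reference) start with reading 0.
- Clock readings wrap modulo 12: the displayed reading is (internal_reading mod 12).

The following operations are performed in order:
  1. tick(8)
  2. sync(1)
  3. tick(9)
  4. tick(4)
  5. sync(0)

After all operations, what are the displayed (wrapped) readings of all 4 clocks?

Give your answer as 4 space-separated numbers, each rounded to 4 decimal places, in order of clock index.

Answer: 9.0000 6.4000 6.0000 11.1000

Derivation:
After op 1 tick(8): ref=8.0000 raw=[9.6000 6.4000 16.0000 8.8000]
After op 2 sync(1): ref=8.0000 raw=[9.6000 8.0000 16.0000 8.8000]
After op 3 tick(9): ref=17.0000 raw=[20.4000 15.2000 34.0000 18.7000]
After op 4 tick(4): ref=21.0000 raw=[25.2000 18.4000 42.0000 23.1000]
After op 5 sync(0): ref=21.0000 raw=[21.0000 18.4000 42.0000 23.1000]
Wrap final raw readings (mod 12): 21.0000 mod 12 = 9.0000; 18.4000 mod 12 = 6.4000; 42.0000 mod 12 = 6.0000; 23.1000 mod 12 = 11.1000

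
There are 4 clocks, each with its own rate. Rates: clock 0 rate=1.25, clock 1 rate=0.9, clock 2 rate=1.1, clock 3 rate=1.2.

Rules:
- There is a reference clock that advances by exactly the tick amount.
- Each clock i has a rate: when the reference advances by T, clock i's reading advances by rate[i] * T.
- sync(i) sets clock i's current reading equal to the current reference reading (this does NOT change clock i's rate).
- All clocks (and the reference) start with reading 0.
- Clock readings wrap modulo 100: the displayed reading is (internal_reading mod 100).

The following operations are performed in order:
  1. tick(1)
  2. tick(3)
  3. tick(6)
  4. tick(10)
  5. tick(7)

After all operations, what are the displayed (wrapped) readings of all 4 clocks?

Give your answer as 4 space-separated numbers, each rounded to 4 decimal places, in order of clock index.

Answer: 33.7500 24.3000 29.7000 32.4000

Derivation:
After op 1 tick(1): ref=1.0000 raw=[1.2500 0.9000 1.1000 1.2000]
After op 2 tick(3): ref=4.0000 raw=[5.0000 3.6000 4.4000 4.8000]
After op 3 tick(6): ref=10.0000 raw=[12.5000 9.0000 11.0000 12.0000]
After op 4 tick(10): ref=20.0000 raw=[25.0000 18.0000 22.0000 24.0000]
After op 5 tick(7): ref=27.0000 raw=[33.7500 24.3000 29.7000 32.4000]
Wrap final raw readings (mod 100): 33.7500 mod 100 = 33.7500; 24.3000 mod 100 = 24.3000; 29.7000 mod 100 = 29.7000; 32.4000 mod 100 = 32.4000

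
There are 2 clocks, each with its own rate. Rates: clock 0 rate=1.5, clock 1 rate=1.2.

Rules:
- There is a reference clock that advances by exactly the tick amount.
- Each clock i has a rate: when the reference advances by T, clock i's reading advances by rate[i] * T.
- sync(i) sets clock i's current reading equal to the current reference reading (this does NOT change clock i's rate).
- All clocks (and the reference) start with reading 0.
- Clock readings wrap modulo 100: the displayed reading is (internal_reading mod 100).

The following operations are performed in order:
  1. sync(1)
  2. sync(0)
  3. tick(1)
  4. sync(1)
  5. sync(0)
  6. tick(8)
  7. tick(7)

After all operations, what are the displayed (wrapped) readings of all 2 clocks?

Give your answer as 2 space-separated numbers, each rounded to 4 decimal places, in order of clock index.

After op 1 sync(1): ref=0.0000 raw=[0.0000 0.0000]
After op 2 sync(0): ref=0.0000 raw=[0.0000 0.0000]
After op 3 tick(1): ref=1.0000 raw=[1.5000 1.2000]
After op 4 sync(1): ref=1.0000 raw=[1.5000 1.0000]
After op 5 sync(0): ref=1.0000 raw=[1.0000 1.0000]
After op 6 tick(8): ref=9.0000 raw=[13.0000 10.6000]
After op 7 tick(7): ref=16.0000 raw=[23.5000 19.0000]
Wrap final raw readings (mod 100): 23.5000 mod 100 = 23.5000; 19.0000 mod 100 = 19.0000

Answer: 23.5000 19.0000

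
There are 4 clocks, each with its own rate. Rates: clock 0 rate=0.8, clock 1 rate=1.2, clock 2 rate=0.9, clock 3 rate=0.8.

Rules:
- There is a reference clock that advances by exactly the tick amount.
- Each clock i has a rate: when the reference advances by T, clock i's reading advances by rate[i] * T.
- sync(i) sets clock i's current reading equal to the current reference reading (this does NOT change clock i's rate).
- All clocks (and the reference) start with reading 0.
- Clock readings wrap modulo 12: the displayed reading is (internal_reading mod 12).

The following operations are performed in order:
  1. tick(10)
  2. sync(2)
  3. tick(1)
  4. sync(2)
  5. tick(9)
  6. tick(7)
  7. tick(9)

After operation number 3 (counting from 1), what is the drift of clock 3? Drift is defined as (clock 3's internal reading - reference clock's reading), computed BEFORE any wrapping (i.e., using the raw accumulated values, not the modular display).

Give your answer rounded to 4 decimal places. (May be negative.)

After op 1 tick(10): ref=10.0000 raw=[8.0000 12.0000 9.0000 8.0000]
After op 2 sync(2): ref=10.0000 raw=[8.0000 12.0000 10.0000 8.0000]
After op 3 tick(1): ref=11.0000 raw=[8.8000 13.2000 10.9000 8.8000]
Drift of clock 3 after op 3: 8.8000 - 11.0000 = -2.2000

Answer: -2.2000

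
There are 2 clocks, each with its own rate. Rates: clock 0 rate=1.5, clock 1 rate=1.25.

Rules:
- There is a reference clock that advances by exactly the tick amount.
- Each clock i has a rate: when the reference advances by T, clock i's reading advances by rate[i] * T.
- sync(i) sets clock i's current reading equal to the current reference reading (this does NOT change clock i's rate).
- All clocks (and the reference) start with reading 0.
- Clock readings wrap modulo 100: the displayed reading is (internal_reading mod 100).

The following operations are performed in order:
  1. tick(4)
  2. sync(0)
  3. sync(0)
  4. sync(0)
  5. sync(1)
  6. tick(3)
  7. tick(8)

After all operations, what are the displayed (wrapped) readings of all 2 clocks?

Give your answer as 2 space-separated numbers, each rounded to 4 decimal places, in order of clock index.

Answer: 20.5000 17.7500

Derivation:
After op 1 tick(4): ref=4.0000 raw=[6.0000 5.0000]
After op 2 sync(0): ref=4.0000 raw=[4.0000 5.0000]
After op 3 sync(0): ref=4.0000 raw=[4.0000 5.0000]
After op 4 sync(0): ref=4.0000 raw=[4.0000 5.0000]
After op 5 sync(1): ref=4.0000 raw=[4.0000 4.0000]
After op 6 tick(3): ref=7.0000 raw=[8.5000 7.7500]
After op 7 tick(8): ref=15.0000 raw=[20.5000 17.7500]
Wrap final raw readings (mod 100): 20.5000 mod 100 = 20.5000; 17.7500 mod 100 = 17.7500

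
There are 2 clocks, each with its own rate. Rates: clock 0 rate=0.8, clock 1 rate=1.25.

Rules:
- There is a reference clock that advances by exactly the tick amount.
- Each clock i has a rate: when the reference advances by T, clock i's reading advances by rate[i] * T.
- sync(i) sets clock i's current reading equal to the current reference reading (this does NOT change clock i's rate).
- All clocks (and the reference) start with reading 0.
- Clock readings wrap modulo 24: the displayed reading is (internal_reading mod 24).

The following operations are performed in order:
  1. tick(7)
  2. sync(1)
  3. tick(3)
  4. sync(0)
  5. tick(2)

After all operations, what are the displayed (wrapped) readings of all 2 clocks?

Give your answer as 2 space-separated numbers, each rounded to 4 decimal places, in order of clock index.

Answer: 11.6000 13.2500

Derivation:
After op 1 tick(7): ref=7.0000 raw=[5.6000 8.7500]
After op 2 sync(1): ref=7.0000 raw=[5.6000 7.0000]
After op 3 tick(3): ref=10.0000 raw=[8.0000 10.7500]
After op 4 sync(0): ref=10.0000 raw=[10.0000 10.7500]
After op 5 tick(2): ref=12.0000 raw=[11.6000 13.2500]
Wrap final raw readings (mod 24): 11.6000 mod 24 = 11.6000; 13.2500 mod 24 = 13.2500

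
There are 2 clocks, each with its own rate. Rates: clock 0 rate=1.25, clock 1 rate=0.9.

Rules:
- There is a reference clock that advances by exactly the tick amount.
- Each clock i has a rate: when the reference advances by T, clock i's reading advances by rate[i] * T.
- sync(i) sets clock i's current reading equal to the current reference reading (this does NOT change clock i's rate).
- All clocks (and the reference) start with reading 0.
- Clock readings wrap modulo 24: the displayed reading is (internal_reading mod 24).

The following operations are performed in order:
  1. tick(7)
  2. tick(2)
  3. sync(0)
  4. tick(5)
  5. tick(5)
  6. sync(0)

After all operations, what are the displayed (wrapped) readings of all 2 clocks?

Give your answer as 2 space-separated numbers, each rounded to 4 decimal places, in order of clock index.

After op 1 tick(7): ref=7.0000 raw=[8.7500 6.3000]
After op 2 tick(2): ref=9.0000 raw=[11.2500 8.1000]
After op 3 sync(0): ref=9.0000 raw=[9.0000 8.1000]
After op 4 tick(5): ref=14.0000 raw=[15.2500 12.6000]
After op 5 tick(5): ref=19.0000 raw=[21.5000 17.1000]
After op 6 sync(0): ref=19.0000 raw=[19.0000 17.1000]
Wrap final raw readings (mod 24): 19.0000 mod 24 = 19.0000; 17.1000 mod 24 = 17.1000

Answer: 19.0000 17.1000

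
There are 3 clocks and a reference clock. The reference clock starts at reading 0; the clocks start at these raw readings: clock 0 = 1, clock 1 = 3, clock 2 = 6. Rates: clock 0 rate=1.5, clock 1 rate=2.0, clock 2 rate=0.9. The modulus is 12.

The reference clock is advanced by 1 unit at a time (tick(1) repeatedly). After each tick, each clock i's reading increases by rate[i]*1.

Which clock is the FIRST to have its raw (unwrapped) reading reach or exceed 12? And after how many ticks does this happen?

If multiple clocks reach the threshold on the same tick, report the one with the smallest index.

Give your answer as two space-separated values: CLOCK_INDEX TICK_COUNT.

Answer: 1 5

Derivation:
clock 0: start=1, rate=1.5, needs 12-1 = 11; ticks = ceil(11/1.5) = ceil(7.3333) = 8; reading at tick 8 = 1 + 1.5*8 = 13.0000
clock 1: start=3, rate=2.0, needs 12-3 = 9; ticks = ceil(9/2.0) = ceil(4.5000) = 5; reading at tick 5 = 3 + 2.0*5 = 13.0000
clock 2: start=6, rate=0.9, needs 12-6 = 6; ticks = ceil(6/0.9) = ceil(6.6667) = 7; reading at tick 7 = 6 + 0.9*7 = 12.3000
Minimum tick count = 5; winners = [1]; smallest index = 1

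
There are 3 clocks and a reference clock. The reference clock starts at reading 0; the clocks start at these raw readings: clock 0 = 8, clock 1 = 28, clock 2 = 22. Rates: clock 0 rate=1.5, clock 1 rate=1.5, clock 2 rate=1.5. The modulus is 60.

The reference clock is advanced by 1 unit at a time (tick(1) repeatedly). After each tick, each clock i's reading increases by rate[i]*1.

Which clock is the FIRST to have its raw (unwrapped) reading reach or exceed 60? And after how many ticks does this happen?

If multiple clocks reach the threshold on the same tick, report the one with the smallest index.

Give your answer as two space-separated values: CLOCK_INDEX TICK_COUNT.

Answer: 1 22

Derivation:
clock 0: start=8, rate=1.5, needs 60-8 = 52; ticks = ceil(52/1.5) = ceil(34.6667) = 35; reading at tick 35 = 8 + 1.5*35 = 60.5000
clock 1: start=28, rate=1.5, needs 60-28 = 32; ticks = ceil(32/1.5) = ceil(21.3333) = 22; reading at tick 22 = 28 + 1.5*22 = 61.0000
clock 2: start=22, rate=1.5, needs 60-22 = 38; ticks = ceil(38/1.5) = ceil(25.3333) = 26; reading at tick 26 = 22 + 1.5*26 = 61.0000
Minimum tick count = 22; winners = [1]; smallest index = 1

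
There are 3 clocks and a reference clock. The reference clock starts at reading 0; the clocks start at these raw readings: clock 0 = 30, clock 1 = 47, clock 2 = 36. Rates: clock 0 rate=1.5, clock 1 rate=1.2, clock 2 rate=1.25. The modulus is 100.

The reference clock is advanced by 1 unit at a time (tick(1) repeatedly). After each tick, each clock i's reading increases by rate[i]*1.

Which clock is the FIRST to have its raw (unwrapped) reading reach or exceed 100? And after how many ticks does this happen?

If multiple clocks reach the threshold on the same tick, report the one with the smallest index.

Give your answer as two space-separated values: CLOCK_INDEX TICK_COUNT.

Answer: 1 45

Derivation:
clock 0: start=30, rate=1.5, needs 100-30 = 70; ticks = ceil(70/1.5) = ceil(46.6667) = 47; reading at tick 47 = 30 + 1.5*47 = 100.5000
clock 1: start=47, rate=1.2, needs 100-47 = 53; ticks = ceil(53/1.2) = ceil(44.1667) = 45; reading at tick 45 = 47 + 1.2*45 = 101.0000
clock 2: start=36, rate=1.25, needs 100-36 = 64; ticks = ceil(64/1.25) = ceil(51.2000) = 52; reading at tick 52 = 36 + 1.25*52 = 101.0000
Minimum tick count = 45; winners = [1]; smallest index = 1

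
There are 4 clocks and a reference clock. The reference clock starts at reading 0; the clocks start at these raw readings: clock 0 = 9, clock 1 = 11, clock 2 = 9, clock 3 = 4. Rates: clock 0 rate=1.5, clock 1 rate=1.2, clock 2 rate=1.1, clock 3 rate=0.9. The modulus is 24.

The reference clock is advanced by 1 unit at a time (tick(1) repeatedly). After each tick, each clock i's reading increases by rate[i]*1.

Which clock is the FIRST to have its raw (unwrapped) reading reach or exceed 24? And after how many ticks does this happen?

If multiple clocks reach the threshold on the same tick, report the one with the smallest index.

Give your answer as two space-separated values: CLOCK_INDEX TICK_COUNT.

Answer: 0 10

Derivation:
clock 0: start=9, rate=1.5, needs 24-9 = 15; ticks = ceil(15/1.5) = ceil(10.0000) = 10; reading at tick 10 = 9 + 1.5*10 = 24.0000
clock 1: start=11, rate=1.2, needs 24-11 = 13; ticks = ceil(13/1.2) = ceil(10.8333) = 11; reading at tick 11 = 11 + 1.2*11 = 24.2000
clock 2: start=9, rate=1.1, needs 24-9 = 15; ticks = ceil(15/1.1) = ceil(13.6364) = 14; reading at tick 14 = 9 + 1.1*14 = 24.4000
clock 3: start=4, rate=0.9, needs 24-4 = 20; ticks = ceil(20/0.9) = ceil(22.2222) = 23; reading at tick 23 = 4 + 0.9*23 = 24.7000
Minimum tick count = 10; winners = [0]; smallest index = 0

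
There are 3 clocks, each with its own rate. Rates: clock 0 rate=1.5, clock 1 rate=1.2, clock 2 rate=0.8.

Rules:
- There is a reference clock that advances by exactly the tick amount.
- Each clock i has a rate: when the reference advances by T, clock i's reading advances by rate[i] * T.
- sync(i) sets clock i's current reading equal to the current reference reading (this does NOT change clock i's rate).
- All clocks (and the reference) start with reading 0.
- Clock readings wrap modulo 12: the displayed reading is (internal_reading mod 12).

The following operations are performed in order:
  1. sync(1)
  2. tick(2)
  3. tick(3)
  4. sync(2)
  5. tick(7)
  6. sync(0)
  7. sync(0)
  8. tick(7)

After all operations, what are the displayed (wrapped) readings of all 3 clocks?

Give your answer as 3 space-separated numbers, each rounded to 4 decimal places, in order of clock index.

Answer: 10.5000 10.8000 4.2000

Derivation:
After op 1 sync(1): ref=0.0000 raw=[0.0000 0.0000 0.0000]
After op 2 tick(2): ref=2.0000 raw=[3.0000 2.4000 1.6000]
After op 3 tick(3): ref=5.0000 raw=[7.5000 6.0000 4.0000]
After op 4 sync(2): ref=5.0000 raw=[7.5000 6.0000 5.0000]
After op 5 tick(7): ref=12.0000 raw=[18.0000 14.4000 10.6000]
After op 6 sync(0): ref=12.0000 raw=[12.0000 14.4000 10.6000]
After op 7 sync(0): ref=12.0000 raw=[12.0000 14.4000 10.6000]
After op 8 tick(7): ref=19.0000 raw=[22.5000 22.8000 16.2000]
Wrap final raw readings (mod 12): 22.5000 mod 12 = 10.5000; 22.8000 mod 12 = 10.8000; 16.2000 mod 12 = 4.2000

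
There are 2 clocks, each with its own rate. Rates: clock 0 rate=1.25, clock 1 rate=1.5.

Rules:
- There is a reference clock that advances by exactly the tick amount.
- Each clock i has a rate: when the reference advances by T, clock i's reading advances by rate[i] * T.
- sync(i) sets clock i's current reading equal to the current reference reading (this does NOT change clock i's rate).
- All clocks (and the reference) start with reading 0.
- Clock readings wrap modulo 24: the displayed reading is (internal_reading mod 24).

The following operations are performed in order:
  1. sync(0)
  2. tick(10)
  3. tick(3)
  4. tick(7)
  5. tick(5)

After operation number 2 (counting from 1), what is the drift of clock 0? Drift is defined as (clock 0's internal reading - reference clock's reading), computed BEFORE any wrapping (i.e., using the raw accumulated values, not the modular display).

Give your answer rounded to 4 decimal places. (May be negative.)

Answer: 2.5000

Derivation:
After op 1 sync(0): ref=0.0000 raw=[0.0000 0.0000]
After op 2 tick(10): ref=10.0000 raw=[12.5000 15.0000]
Drift of clock 0 after op 2: 12.5000 - 10.0000 = 2.5000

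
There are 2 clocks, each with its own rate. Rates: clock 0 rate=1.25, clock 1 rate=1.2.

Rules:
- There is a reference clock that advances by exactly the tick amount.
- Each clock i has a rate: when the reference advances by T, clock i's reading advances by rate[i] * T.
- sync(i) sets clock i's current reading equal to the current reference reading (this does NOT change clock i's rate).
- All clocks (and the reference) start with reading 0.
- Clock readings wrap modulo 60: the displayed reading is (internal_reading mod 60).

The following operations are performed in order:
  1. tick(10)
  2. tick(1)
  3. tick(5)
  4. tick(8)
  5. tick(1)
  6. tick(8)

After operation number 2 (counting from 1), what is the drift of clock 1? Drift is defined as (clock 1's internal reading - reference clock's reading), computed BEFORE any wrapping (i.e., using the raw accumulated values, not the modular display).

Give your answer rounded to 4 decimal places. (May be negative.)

Answer: 2.2000

Derivation:
After op 1 tick(10): ref=10.0000 raw=[12.5000 12.0000]
After op 2 tick(1): ref=11.0000 raw=[13.7500 13.2000]
Drift of clock 1 after op 2: 13.2000 - 11.0000 = 2.2000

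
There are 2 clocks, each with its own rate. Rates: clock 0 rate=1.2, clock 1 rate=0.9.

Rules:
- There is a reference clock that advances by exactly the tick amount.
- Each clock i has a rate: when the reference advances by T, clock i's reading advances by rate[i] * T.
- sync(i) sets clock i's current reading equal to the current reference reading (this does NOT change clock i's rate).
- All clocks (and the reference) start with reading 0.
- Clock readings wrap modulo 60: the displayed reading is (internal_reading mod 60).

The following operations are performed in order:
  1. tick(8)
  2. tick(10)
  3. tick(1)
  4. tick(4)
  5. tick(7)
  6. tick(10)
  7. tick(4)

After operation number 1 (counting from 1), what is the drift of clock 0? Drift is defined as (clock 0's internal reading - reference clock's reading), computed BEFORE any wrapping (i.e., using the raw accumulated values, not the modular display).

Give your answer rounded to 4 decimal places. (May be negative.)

Answer: 1.6000

Derivation:
After op 1 tick(8): ref=8.0000 raw=[9.6000 7.2000]
Drift of clock 0 after op 1: 9.6000 - 8.0000 = 1.6000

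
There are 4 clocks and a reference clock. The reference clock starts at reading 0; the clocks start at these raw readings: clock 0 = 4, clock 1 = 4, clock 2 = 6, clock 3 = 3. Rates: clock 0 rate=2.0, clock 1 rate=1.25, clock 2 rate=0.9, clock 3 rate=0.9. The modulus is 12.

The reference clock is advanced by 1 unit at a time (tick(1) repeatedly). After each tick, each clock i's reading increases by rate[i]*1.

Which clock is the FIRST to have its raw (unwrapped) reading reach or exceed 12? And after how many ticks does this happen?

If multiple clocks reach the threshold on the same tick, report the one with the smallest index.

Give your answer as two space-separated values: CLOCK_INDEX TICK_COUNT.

Answer: 0 4

Derivation:
clock 0: start=4, rate=2.0, needs 12-4 = 8; ticks = ceil(8/2.0) = ceil(4.0000) = 4; reading at tick 4 = 4 + 2.0*4 = 12.0000
clock 1: start=4, rate=1.25, needs 12-4 = 8; ticks = ceil(8/1.25) = ceil(6.4000) = 7; reading at tick 7 = 4 + 1.25*7 = 12.7500
clock 2: start=6, rate=0.9, needs 12-6 = 6; ticks = ceil(6/0.9) = ceil(6.6667) = 7; reading at tick 7 = 6 + 0.9*7 = 12.3000
clock 3: start=3, rate=0.9, needs 12-3 = 9; ticks = ceil(9/0.9) = ceil(10.0000) = 10; reading at tick 10 = 3 + 0.9*10 = 12.0000
Minimum tick count = 4; winners = [0]; smallest index = 0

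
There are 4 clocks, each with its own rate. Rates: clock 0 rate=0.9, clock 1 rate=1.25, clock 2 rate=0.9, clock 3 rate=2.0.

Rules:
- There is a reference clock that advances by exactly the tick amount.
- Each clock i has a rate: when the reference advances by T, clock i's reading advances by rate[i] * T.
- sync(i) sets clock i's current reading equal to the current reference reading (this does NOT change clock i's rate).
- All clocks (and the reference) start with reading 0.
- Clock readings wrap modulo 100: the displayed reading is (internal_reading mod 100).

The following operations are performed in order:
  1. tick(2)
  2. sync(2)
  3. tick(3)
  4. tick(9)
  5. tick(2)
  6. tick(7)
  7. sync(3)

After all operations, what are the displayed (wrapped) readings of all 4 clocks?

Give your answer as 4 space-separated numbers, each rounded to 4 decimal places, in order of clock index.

Answer: 20.7000 28.7500 20.9000 23.0000

Derivation:
After op 1 tick(2): ref=2.0000 raw=[1.8000 2.5000 1.8000 4.0000]
After op 2 sync(2): ref=2.0000 raw=[1.8000 2.5000 2.0000 4.0000]
After op 3 tick(3): ref=5.0000 raw=[4.5000 6.2500 4.7000 10.0000]
After op 4 tick(9): ref=14.0000 raw=[12.6000 17.5000 12.8000 28.0000]
After op 5 tick(2): ref=16.0000 raw=[14.4000 20.0000 14.6000 32.0000]
After op 6 tick(7): ref=23.0000 raw=[20.7000 28.7500 20.9000 46.0000]
After op 7 sync(3): ref=23.0000 raw=[20.7000 28.7500 20.9000 23.0000]
Wrap final raw readings (mod 100): 20.7000 mod 100 = 20.7000; 28.7500 mod 100 = 28.7500; 20.9000 mod 100 = 20.9000; 23.0000 mod 100 = 23.0000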